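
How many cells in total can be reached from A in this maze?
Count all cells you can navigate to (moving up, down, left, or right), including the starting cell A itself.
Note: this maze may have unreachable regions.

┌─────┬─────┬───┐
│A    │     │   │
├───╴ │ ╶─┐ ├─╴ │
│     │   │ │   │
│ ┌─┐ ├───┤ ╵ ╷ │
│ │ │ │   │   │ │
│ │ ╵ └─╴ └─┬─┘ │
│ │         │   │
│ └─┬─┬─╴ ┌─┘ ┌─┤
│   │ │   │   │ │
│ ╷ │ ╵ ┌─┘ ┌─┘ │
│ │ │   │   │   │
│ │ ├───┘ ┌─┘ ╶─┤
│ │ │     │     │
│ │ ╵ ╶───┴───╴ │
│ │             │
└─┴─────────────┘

Using BFS/flood-fill to find all reachable cells from A:
Maze size: 8 × 8 = 64 total cells
All cells are reachable — the maze is fully connected.
Reachable cells: 64

Reachable region (· marks reachable cells):

┌─────┬─────┬───┐
│A · ·│· · ·│· ·│
├───╴ │ ╶─┐ ├─╴ │
│· · ·│· ·│·│· ·│
│ ┌─┐ ├───┤ ╵ ╷ │
│·│·│·│· ·│· ·│·│
│ │ ╵ └─╴ └─┬─┘ │
│·│· · · · ·│· ·│
│ └─┬─┬─╴ ┌─┘ ┌─┤
│· ·│·│· ·│· ·│·│
│ ╷ │ ╵ ┌─┘ ┌─┘ │
│·│·│· ·│· ·│· ·│
│ │ ├───┘ ┌─┘ ╶─┤
│·│·│· · ·│· · ·│
│ │ ╵ ╶───┴───╴ │
│·│· · · · · · ·│
└─┴─────────────┘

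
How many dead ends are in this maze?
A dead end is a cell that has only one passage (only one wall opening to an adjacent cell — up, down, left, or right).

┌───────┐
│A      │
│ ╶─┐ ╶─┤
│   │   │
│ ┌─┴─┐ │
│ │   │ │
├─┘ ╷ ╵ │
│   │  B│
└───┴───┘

Checking each cell for number of passages:

Dead ends found at positions:
  (0, 3)
  (1, 1)
  (2, 0)
  (3, 0)
Total dead ends: 4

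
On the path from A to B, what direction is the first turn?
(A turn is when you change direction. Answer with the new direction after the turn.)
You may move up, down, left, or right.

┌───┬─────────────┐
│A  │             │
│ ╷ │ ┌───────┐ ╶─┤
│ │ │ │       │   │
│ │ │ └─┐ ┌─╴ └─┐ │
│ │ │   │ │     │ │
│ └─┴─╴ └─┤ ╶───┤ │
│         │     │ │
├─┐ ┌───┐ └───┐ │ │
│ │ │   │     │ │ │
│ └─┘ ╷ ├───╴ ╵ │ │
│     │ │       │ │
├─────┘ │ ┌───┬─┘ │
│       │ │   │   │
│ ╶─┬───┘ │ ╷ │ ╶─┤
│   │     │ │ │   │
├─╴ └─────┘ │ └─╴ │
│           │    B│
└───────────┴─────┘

Directions: down, down, down, right, right, right, up, left, up, up, right, right, right, right, right, down, right, down, down, down, down, down, left, down, right, down
First turn direction: right

Solution:

┌───┬─────────────┐
│A  │↱ → → → → ↓  │
│ ╷ │ ┌───────┐ ╶─┤
│↓│ │↑│       │↳ ↓│
│ │ │ └─┐ ┌─╴ └─┐ │
│↓│ │↑ ↰│ │     │↓│
│ └─┴─╴ └─┤ ╶───┤ │
│↳ → → ↑  │     │↓│
├─┐ ┌───┐ └───┐ │ │
│ │ │   │     │ │↓│
│ └─┘ ╷ ├───╴ ╵ │ │
│     │ │       │↓│
├─────┘ │ ┌───┬─┘ │
│       │ │   │↓ ↲│
│ ╶─┬───┘ │ ╷ │ ╶─┤
│   │     │ │ │↳ ↓│
├─╴ └─────┘ │ └─╴ │
│           │    B│
└───────────┴─────┘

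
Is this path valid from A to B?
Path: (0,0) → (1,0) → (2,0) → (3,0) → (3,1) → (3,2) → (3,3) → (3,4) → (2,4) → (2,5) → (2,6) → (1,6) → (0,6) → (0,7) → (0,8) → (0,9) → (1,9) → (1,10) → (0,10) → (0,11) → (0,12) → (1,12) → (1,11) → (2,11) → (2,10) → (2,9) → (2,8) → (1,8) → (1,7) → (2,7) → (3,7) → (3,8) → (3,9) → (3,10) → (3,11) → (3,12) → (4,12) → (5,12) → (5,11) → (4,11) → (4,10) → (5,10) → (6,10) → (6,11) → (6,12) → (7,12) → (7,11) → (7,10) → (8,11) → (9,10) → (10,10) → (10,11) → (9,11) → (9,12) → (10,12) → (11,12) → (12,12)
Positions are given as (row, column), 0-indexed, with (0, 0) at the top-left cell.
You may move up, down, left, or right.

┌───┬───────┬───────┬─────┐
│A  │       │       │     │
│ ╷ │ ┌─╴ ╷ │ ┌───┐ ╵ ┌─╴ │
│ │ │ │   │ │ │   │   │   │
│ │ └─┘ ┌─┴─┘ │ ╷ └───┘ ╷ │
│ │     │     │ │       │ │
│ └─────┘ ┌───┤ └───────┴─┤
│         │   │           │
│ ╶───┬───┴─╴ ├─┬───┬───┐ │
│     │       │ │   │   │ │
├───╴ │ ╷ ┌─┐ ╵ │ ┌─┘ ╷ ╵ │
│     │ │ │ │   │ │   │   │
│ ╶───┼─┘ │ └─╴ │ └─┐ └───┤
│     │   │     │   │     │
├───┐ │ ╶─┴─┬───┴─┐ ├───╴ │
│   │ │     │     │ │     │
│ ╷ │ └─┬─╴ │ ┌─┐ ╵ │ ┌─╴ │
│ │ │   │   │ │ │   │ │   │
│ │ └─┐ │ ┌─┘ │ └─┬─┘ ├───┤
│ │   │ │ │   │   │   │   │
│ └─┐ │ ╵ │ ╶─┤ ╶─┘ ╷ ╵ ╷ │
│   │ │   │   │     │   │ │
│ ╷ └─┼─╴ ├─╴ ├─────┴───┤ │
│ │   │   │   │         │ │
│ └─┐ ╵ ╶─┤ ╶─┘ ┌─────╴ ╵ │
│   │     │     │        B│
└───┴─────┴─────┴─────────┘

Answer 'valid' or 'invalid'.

Checking path validity:
Result: Invalid move at step 48: cannot move from (7, 10) to (8, 11).

invalid

Correct solution:

┌───┬───────┬───────┬─────┐
│A  │       │↱ → → ↓│↱ → ↓│
│ ╷ │ ┌─╴ ╷ │ ┌───┐ ╵ ┌─╴ │
│↓│ │ │   │ │↑│↓ ↰│↳ ↑│↓ ↲│
│ │ └─┘ ┌─┴─┘ │ ╷ └───┘ ╷ │
│↓│     │↱ → ↑│↓│↑ ← ← ↲│ │
│ └─────┘ ┌───┤ └───────┴─┤
│↳ → → → ↑│   │↳ → → → → ↓│
│ ╶───┬───┴─╴ ├─┬───┬───┐ │
│     │       │ │   │↓ ↰│↓│
├───╴ │ ╷ ┌─┐ ╵ │ ┌─┘ ╷ ╵ │
│     │ │ │ │   │ │  ↓│↑ ↲│
│ ╶───┼─┘ │ └─╴ │ └─┐ └───┤
│     │   │     │   │↳ → ↓│
├───┐ │ ╶─┴─┬───┴─┐ ├───╴ │
│   │ │     │     │ │↓ ← ↲│
│ ╷ │ └─┬─╴ │ ┌─┐ ╵ │ ┌─╴ │
│ │ │   │   │ │ │   │↓│   │
│ │ └─┐ │ ┌─┘ │ └─┬─┘ ├───┤
│ │   │ │ │   │   │  ↓│↱ ↓│
│ └─┐ │ ╵ │ ╶─┤ ╶─┘ ╷ ╵ ╷ │
│   │ │   │   │     │↳ ↑│↓│
│ ╷ └─┼─╴ ├─╴ ├─────┴───┤ │
│ │   │   │   │         │↓│
│ └─┐ ╵ ╶─┤ ╶─┘ ┌─────╴ ╵ │
│   │     │     │        B│
└───┴─────┴─────┴─────────┘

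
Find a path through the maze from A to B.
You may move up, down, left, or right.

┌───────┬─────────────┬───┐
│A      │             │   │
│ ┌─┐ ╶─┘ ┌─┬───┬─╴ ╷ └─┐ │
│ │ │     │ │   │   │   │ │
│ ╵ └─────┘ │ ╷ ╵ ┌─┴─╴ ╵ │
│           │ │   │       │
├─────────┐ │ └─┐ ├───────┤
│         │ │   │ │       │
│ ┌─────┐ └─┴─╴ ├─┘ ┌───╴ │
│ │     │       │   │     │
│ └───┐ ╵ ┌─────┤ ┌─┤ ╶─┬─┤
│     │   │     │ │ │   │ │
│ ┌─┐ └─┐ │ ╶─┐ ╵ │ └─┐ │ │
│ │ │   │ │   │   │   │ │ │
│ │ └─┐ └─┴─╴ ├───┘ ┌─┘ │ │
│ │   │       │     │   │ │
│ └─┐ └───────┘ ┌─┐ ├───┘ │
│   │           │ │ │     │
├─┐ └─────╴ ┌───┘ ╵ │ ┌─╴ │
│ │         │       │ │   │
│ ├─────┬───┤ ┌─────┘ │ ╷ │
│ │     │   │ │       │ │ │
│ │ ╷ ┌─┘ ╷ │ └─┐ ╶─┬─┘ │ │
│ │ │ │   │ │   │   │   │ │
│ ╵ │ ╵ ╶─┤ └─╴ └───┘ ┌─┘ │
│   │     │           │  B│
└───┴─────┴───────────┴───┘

Finding the shortest path through the maze:
Path length: 66 steps
Directions: right → right → down → right → right → up → right → right → right → right → right → down → left → down → left → up → left → down → down → right → down → left → left → left → up → left → left → left → left → down → down → down → down → down → right → down → right → right → right → right → up → right → right → up → right → right → down → down → left → left → left → down → down → right → down → right → right → right → up → right → up → up → right → down → down → down

Solution:

┌───────┬─────────────┬───┐
│A → ↓  │↱ → → → → ↓  │   │
│ ┌─┐ ╶─┘ ┌─┬───┬─╴ ╷ └─┐ │
│ │ │↳ → ↑│ │↓ ↰│↓ ↲│   │ │
│ ╵ └─────┘ │ ╷ ╵ ┌─┴─╴ ╵ │
│           │↓│↑ ↲│       │
├─────────┐ │ └─┐ ├───────┤
│↓ ← ← ← ↰│ │↳ ↓│ │       │
│ ┌─────┐ └─┴─╴ ├─┘ ┌───╴ │
│↓│     │↑ ← ← ↲│   │     │
│ └───┐ ╵ ┌─────┤ ┌─┤ ╶─┬─┤
│↓    │   │     │ │ │   │ │
│ ┌─┐ └─┐ │ ╶─┐ ╵ │ └─┐ │ │
│↓│ │   │ │   │   │   │ │ │
│ │ └─┐ └─┴─╴ ├───┘ ┌─┘ │ │
│↓│   │       │↱ → ↓│   │ │
│ └─┐ └───────┘ ┌─┐ ├───┘ │
│↳ ↓│      ↱ → ↑│ │↓│     │
├─┐ └─────╴ ┌───┘ ╵ │ ┌─╴ │
│ │↳ → → → ↑│↓ ← ← ↲│ │↱ ↓│
│ ├─────┬───┤ ┌─────┘ │ ╷ │
│ │     │   │↓│       │↑│↓│
│ │ ╷ ┌─┘ ╷ │ └─┐ ╶─┬─┘ │ │
│ │ │ │   │ │↳ ↓│   │↱ ↑│↓│
│ ╵ │ ╵ ╶─┤ └─╴ └───┘ ┌─┘ │
│   │     │    ↳ → → ↑│  B│
└───┴─────┴───────────┴───┘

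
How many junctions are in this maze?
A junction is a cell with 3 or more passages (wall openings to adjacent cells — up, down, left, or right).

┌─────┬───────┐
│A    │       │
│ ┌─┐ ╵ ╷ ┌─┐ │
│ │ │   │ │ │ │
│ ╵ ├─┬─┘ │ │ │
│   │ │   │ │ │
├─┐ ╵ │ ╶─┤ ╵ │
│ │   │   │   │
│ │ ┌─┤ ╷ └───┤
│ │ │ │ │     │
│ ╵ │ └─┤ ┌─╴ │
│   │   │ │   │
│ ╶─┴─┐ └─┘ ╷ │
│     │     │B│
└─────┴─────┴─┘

Checking each cell for number of passages:

Junctions found (3+ passages):
  (0, 4): 3 passages
  (2, 1): 3 passages
  (3, 1): 3 passages
  (3, 3): 3 passages
  (4, 4): 3 passages
  (5, 0): 3 passages
  (5, 6): 3 passages
Total junctions: 7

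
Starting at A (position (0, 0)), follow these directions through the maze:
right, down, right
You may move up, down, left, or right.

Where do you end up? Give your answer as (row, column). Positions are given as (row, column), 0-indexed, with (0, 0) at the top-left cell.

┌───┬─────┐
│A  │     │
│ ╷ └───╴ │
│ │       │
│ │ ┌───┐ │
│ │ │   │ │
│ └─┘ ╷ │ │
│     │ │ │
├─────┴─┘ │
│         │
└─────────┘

Following directions step by step:
Start: (0, 0)
  right: (0, 0) → (0, 1)
  down: (0, 1) → (1, 1)
  right: (1, 1) → (1, 2)
Final position: (1, 2)

Path taken:

┌───┬─────┐
│A ↓│     │
│ ╷ └───╴ │
│ │↳ B    │
│ │ ┌───┐ │
│ │ │   │ │
│ └─┘ ╷ │ │
│     │ │ │
├─────┴─┘ │
│         │
└─────────┘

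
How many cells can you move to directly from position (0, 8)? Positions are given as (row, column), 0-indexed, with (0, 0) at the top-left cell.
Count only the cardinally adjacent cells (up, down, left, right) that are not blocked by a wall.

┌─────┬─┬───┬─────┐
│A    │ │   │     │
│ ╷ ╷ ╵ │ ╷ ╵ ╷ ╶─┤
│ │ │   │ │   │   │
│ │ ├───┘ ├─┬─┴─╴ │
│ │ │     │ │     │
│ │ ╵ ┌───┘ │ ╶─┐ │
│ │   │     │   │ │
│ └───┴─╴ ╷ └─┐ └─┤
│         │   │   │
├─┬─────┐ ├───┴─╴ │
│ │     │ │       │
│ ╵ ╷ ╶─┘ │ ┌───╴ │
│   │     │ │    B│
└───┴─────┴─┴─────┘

Checking passable neighbors of (0, 8):
Neighbors: (0, 7)
Count: 1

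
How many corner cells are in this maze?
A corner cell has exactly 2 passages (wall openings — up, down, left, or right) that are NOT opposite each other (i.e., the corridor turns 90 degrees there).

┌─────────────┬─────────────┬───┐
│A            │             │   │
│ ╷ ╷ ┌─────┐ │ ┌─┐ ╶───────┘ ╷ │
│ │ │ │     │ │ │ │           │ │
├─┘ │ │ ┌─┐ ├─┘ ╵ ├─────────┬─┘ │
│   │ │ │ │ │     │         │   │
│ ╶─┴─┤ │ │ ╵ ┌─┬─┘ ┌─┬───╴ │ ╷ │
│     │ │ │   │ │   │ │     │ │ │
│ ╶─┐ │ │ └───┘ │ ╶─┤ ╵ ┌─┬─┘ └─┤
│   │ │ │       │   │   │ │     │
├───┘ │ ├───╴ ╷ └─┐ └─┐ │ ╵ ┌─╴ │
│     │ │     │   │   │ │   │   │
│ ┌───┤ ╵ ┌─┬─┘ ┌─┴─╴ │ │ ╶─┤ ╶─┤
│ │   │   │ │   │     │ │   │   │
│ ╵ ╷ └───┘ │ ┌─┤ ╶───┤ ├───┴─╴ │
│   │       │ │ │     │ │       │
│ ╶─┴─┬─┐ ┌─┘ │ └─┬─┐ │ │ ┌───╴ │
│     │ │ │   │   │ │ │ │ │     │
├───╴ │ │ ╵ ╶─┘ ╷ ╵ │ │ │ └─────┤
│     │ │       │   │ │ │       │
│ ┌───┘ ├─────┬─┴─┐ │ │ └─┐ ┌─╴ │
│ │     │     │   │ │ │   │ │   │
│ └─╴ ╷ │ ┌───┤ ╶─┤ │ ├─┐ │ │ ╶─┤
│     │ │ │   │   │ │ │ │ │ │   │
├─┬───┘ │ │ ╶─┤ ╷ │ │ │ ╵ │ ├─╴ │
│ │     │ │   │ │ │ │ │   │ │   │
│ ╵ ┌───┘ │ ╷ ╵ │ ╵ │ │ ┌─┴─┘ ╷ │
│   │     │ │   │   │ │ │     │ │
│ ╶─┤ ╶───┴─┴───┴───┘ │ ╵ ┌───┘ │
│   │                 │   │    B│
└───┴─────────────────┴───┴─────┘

Counting corner cells (2 non-opposite passages):
Total corners: 101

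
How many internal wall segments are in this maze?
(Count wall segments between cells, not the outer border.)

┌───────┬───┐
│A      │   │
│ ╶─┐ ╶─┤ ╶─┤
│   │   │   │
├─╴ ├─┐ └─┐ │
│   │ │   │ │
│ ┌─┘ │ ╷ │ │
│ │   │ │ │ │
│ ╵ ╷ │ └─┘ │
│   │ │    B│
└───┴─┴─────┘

Counting internal wall segments:
Total internal walls: 20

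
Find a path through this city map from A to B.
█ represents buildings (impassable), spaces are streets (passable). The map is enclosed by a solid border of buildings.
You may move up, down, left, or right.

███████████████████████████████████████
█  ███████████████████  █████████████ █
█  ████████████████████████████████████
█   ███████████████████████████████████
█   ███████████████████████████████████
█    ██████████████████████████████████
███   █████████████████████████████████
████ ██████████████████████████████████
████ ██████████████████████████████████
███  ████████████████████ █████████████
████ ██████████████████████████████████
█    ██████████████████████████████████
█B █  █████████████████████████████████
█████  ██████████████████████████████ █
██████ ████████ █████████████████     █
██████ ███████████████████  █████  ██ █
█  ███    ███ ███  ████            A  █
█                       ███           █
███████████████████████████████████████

Finding the shortest path from A to B:
Movement: cardinal only
Path length: 42 steps
Directions: left → left → left → left → left → left → left → left → left → left → left → left → down → left → left → left → left → left → left → left → left → left → left → left → left → left → left → up → left → left → left → up → up → up → left → up → left → up → left → left → down → left

Solution:

███████████████████████████████████████
█  ███████████████████  █████████████ █
█  ████████████████████████████████████
█   ███████████████████████████████████
█   ███████████████████████████████████
█    ██████████████████████████████████
███   █████████████████████████████████
████ ██████████████████████████████████
████ ██████████████████████████████████
███  ████████████████████ █████████████
████ ██████████████████████████████████
█ ↓←↰██████████████████████████████████
█B↲█↑↰█████████████████████████████████
█████↑↰██████████████████████████████ █
██████↑████████ █████████████████     █
██████↑███████████████████  █████  ██ █
█  ███↑←←↰███ ███  ████↓←←←←←←←←←←←A  █
█        ↑←←←←←←←←←←←←←↲███           █
███████████████████████████████████████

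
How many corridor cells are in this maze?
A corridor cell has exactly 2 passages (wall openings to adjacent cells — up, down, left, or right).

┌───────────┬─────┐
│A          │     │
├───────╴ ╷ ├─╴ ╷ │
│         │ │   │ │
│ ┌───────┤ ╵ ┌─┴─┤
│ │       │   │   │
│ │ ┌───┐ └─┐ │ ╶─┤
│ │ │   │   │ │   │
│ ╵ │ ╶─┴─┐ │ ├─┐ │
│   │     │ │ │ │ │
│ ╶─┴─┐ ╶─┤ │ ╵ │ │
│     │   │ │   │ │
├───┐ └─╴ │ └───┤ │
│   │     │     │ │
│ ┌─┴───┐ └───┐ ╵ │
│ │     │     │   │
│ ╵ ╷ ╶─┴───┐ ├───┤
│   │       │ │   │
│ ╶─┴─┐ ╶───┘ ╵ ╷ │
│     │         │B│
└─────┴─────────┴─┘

Counting cells with exactly 2 passages:
Total corridor cells: 68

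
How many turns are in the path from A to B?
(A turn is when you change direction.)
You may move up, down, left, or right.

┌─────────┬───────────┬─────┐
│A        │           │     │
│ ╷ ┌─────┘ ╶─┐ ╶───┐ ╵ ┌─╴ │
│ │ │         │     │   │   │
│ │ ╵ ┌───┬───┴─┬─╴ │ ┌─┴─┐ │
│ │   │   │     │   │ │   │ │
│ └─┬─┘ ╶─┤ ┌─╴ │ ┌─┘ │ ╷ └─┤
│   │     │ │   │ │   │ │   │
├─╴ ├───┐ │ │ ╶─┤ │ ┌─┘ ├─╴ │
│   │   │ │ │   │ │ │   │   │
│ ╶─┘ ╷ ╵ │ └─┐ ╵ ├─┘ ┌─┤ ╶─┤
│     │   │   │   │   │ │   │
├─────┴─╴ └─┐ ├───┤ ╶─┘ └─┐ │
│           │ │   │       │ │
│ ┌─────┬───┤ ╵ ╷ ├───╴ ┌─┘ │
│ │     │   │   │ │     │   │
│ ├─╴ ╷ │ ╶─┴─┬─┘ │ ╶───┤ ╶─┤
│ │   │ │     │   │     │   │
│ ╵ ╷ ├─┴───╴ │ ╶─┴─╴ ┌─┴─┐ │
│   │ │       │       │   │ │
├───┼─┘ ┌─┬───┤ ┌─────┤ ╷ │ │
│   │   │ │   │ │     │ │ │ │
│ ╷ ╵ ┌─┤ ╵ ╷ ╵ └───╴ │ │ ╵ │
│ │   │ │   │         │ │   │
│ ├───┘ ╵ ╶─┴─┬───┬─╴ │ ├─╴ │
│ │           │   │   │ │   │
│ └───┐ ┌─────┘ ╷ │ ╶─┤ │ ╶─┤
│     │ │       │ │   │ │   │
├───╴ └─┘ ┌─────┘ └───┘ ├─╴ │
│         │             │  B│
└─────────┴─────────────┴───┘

Directions: right, down, down, right, up, right, right, right, up, right, right, down, right, right, down, left, down, down, down, left, up, left, up, right, up, left, left, down, down, down, right, down, down, right, up, right, down, down, left, down, right, right, right, up, left, up, right, right, up, left, left, up, right, up, right, up, up, right, down, right, down, left, down, right, down, down, left, down, right, down, down, down, down, left, down, right, down
Number of turns: 55

Solution:

┌─────────┬───────────┬─────┐
│A ↓      │↱ → ↓      │     │
│ ╷ ┌─────┘ ╶─┐ ╶───┐ ╵ ┌─╴ │
│ │↓│↱ → → ↑  │↳ → ↓│   │   │
│ │ ╵ ┌───┬───┴─┬─╴ │ ┌─┴─┐ │
│ │↳ ↑│   │↓ ← ↰│↓ ↲│ │↱ ↓│ │
│ └─┬─┘ ╶─┤ ┌─╴ │ ┌─┘ │ ╷ └─┤
│   │     │↓│↱ ↑│↓│   │↑│↳ ↓│
├─╴ ├───┐ │ │ ╶─┤ │ ┌─┘ ├─╴ │
│   │   │ │↓│↑ ↰│↓│ │↱ ↑│↓ ↲│
│ ╶─┘ ╷ ╵ │ └─┐ ╵ ├─┘ ┌─┤ ╶─┤
│     │   │↳ ↓│↑ ↲│↱ ↑│ │↳ ↓│
├─────┴─╴ └─┐ ├───┤ ╶─┘ └─┐ │
│           │↓│↱ ↓│↑ ← ↰  │↓│
│ ┌─────┬───┤ ╵ ╷ ├───╴ ┌─┘ │
│ │     │   │↳ ↑│↓│↱ → ↑│↓ ↲│
│ ├─╴ ╷ │ ╶─┴─┬─┘ │ ╶───┤ ╶─┤
│ │   │ │     │↓ ↲│↑ ↰  │↳ ↓│
│ ╵ ╷ ├─┴───╴ │ ╶─┴─╴ ┌─┴─┐ │
│   │ │       │↳ → → ↑│   │↓│
├───┼─┘ ┌─┬───┤ ┌─────┤ ╷ │ │
│   │   │ │   │ │     │ │ │↓│
│ ╷ ╵ ┌─┤ ╵ ╷ ╵ └───╴ │ │ ╵ │
│ │   │ │   │         │ │  ↓│
│ ├───┘ ╵ ╶─┴─┬───┬─╴ │ ├─╴ │
│ │           │   │   │ │↓ ↲│
│ └───┐ ┌─────┘ ╷ │ ╶─┤ │ ╶─┤
│     │ │       │ │   │ │↳ ↓│
├───╴ └─┘ ┌─────┘ └───┘ ├─╴ │
│         │             │  B│
└─────────┴─────────────┴───┘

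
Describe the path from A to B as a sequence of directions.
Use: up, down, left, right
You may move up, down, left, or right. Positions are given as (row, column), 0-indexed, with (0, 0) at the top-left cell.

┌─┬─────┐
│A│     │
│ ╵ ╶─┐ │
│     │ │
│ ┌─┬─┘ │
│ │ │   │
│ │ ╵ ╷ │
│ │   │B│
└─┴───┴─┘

Finding the path and converting it to directions:
Path through cells: (0,0) → (1,0) → (1,1) → (0,1) → (0,2) → (0,3) → (1,3) → (2,3) → (3,3)
Directions: down, right, up, right, right, down, down, down

Solution:

┌─┬─────┐
│A│↱ → ↓│
│ ╵ ╶─┐ │
│↳ ↑  │↓│
│ ┌─┬─┘ │
│ │ │  ↓│
│ │ ╵ ╷ │
│ │   │B│
└─┴───┴─┘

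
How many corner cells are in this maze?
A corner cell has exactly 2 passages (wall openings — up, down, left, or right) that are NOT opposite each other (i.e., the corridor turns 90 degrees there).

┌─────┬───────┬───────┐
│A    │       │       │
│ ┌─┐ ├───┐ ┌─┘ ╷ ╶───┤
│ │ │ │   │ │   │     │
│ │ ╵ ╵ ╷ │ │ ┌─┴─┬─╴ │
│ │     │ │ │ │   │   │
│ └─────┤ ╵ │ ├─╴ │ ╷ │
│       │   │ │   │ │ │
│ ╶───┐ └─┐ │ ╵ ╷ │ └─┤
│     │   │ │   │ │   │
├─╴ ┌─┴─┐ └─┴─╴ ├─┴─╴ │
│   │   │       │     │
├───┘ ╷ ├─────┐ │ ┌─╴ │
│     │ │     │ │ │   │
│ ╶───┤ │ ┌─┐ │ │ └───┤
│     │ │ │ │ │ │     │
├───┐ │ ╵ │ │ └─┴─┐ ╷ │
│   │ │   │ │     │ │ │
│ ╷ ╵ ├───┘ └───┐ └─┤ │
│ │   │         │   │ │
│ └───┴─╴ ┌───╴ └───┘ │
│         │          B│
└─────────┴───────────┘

Counting corner cells (2 non-opposite passages):
Total corners: 49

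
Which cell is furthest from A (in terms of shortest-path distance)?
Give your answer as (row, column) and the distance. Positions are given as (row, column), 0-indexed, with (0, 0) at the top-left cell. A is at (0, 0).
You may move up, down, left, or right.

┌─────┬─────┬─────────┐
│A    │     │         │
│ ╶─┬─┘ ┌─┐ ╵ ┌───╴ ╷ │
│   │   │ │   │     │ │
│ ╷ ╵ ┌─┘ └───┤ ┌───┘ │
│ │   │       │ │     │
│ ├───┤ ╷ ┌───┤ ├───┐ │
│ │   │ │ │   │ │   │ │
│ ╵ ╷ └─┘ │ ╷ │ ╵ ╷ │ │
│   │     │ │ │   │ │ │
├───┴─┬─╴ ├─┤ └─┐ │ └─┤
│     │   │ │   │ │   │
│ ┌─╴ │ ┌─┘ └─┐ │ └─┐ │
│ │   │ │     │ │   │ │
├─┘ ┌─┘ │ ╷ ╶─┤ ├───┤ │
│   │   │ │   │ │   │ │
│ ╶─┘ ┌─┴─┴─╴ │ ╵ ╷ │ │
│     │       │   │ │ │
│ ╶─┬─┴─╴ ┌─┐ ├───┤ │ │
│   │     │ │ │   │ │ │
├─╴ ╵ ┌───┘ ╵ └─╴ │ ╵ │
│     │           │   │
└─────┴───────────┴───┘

Computing BFS distances from A to all cells:
Furthest cell: (4, 5)
Distance: 47 steps

Path from A to the furthest cell:

┌─────┬─────┬─────────┐
│A    │↱ → ↓│↱ → → ↓  │
│ ╶─┬─┘ ┌─┐ ╵ ┌───╴ ╷ │
│↳ ↓│↱ ↑│ │↳ ↑│↓ ← ↲│ │
│ ╷ ╵ ┌─┘ └───┤ ┌───┘ │
│ │↳ ↑│       │↓│     │
│ ├───┤ ╷ ┌───┤ ├───┐ │
│ │   │ │ │↓ ↰│↓│↱ ↓│ │
│ ╵ ╷ └─┘ │ ╷ │ ╵ ╷ │ │
│   │     │B│↑│↳ ↑│↓│ │
├───┴─┬─╴ ├─┤ └─┐ │ └─┤
│     │   │ │↑ ↰│ │↳ ↓│
│ ┌─╴ │ ┌─┘ └─┐ │ └─┐ │
│ │   │ │     │↑│   │↓│
├─┘ ┌─┘ │ ╷ ╶─┤ ├───┤ │
│   │   │ │   │↑│↓ ↰│↓│
│ ╶─┘ ┌─┴─┴─╴ │ ╵ ╷ │ │
│     │       │↑ ↲│↑│↓│
│ ╶─┬─┴─╴ ┌─┐ ├───┤ │ │
│   │     │ │ │   │↑│↓│
├─╴ ╵ ┌───┘ ╵ └─╴ │ ╵ │
│     │           │↑ ↲│
└─────┴───────────┴───┘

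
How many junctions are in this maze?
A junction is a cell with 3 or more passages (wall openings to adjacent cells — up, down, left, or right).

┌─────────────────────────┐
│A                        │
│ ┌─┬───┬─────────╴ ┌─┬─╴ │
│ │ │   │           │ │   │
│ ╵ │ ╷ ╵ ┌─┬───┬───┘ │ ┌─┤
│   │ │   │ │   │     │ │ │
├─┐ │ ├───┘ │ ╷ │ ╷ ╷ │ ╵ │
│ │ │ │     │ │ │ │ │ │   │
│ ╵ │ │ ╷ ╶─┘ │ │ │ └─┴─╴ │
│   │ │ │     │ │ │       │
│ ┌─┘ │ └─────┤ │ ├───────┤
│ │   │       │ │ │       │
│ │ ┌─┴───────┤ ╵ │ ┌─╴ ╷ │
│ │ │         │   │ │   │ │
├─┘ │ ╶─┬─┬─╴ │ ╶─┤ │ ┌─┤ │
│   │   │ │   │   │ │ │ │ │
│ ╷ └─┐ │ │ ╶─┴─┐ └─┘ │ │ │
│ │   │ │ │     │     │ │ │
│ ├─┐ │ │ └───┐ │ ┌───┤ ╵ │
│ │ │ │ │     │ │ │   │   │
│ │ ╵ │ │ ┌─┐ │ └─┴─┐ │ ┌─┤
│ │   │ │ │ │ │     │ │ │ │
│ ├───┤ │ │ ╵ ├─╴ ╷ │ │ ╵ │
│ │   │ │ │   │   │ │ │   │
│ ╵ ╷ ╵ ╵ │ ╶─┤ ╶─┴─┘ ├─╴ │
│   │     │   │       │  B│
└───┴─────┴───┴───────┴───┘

Checking each cell for number of passages:

Junctions found (3+ passages):
  (0, 9): 3 passages
  (2, 1): 3 passages
  (2, 9): 3 passages
  (2, 10): 3 passages
  (3, 4): 3 passages
  (3, 12): 3 passages
  (4, 0): 3 passages
  (5, 11): 3 passages
  (6, 7): 3 passages
  (7, 1): 3 passages
  (8, 8): 3 passages
  (9, 4): 3 passages
  (9, 11): 3 passages
  (10, 8): 3 passages
  (11, 5): 3 passages
  (11, 12): 3 passages
  (12, 3): 3 passages
Total junctions: 17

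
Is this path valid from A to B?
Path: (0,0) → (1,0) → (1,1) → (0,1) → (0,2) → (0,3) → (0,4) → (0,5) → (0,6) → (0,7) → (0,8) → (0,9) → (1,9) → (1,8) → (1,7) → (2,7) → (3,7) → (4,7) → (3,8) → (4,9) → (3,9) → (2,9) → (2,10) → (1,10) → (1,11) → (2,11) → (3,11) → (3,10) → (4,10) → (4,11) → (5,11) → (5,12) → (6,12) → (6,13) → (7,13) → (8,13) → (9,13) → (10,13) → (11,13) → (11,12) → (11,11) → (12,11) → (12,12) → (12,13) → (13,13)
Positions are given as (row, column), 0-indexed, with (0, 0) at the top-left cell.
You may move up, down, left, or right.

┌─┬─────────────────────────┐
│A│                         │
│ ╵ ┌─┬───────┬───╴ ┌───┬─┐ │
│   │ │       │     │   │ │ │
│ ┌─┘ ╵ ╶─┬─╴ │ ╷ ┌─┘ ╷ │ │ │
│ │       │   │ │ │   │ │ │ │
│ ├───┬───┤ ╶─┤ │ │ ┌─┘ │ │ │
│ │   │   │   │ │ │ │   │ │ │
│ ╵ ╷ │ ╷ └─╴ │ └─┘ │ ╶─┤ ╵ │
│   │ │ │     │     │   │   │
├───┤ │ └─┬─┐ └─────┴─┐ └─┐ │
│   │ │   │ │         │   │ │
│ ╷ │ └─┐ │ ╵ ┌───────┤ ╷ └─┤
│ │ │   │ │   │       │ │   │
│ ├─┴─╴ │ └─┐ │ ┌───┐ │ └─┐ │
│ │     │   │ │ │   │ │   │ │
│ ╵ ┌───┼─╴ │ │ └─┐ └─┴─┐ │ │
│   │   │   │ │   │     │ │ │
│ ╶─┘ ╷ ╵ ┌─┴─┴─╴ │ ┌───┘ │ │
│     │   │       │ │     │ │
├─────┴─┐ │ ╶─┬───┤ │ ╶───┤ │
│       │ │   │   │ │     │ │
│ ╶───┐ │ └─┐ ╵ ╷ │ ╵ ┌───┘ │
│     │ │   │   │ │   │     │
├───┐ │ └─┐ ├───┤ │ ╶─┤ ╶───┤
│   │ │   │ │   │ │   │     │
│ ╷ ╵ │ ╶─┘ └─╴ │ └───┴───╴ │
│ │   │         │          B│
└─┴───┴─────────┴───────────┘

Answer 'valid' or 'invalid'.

Checking path validity:
Result: Invalid move at step 18: cannot move from (4, 7) to (3, 8).

invalid

Correct solution:

┌─┬─────────────────────────┐
│A│↱ → → → → → → → ↓        │
│ ╵ ┌─┬───────┬───╴ ┌───┬─┐ │
│↳ ↑│ │       │↓ ← ↲│↱ ↓│ │ │
│ ┌─┘ ╵ ╶─┬─╴ │ ╷ ┌─┘ ╷ │ │ │
│ │       │   │↓│ │↱ ↑│↓│ │ │
│ ├───┬───┤ ╶─┤ │ │ ┌─┘ │ │ │
│ │   │   │   │↓│ │↑│↓ ↲│ │ │
│ ╵ ╷ │ ╷ └─╴ │ └─┘ │ ╶─┤ ╵ │
│   │ │ │     │↳ → ↑│↳ ↓│   │
├───┤ │ └─┬─┐ └─────┴─┐ └─┐ │
│   │ │   │ │         │↳ ↓│ │
│ ╷ │ └─┐ │ ╵ ┌───────┤ ╷ └─┤
│ │ │   │ │   │       │ │↳ ↓│
│ ├─┴─╴ │ └─┐ │ ┌───┐ │ └─┐ │
│ │     │   │ │ │   │ │   │↓│
│ ╵ ┌───┼─╴ │ │ └─┐ └─┴─┐ │ │
│   │   │   │ │   │     │ │↓│
│ ╶─┘ ╷ ╵ ┌─┴─┴─╴ │ ┌───┘ │ │
│     │   │       │ │     │↓│
├─────┴─┐ │ ╶─┬───┤ │ ╶───┤ │
│       │ │   │   │ │     │↓│
│ ╶───┐ │ └─┐ ╵ ╷ │ ╵ ┌───┘ │
│     │ │   │   │ │   │↓ ← ↲│
├───┐ │ └─┐ ├───┤ │ ╶─┤ ╶───┤
│   │ │   │ │   │ │   │↳ → ↓│
│ ╷ ╵ │ ╶─┘ └─╴ │ └───┴───╴ │
│ │   │         │          B│
└─┴───┴─────────┴───────────┘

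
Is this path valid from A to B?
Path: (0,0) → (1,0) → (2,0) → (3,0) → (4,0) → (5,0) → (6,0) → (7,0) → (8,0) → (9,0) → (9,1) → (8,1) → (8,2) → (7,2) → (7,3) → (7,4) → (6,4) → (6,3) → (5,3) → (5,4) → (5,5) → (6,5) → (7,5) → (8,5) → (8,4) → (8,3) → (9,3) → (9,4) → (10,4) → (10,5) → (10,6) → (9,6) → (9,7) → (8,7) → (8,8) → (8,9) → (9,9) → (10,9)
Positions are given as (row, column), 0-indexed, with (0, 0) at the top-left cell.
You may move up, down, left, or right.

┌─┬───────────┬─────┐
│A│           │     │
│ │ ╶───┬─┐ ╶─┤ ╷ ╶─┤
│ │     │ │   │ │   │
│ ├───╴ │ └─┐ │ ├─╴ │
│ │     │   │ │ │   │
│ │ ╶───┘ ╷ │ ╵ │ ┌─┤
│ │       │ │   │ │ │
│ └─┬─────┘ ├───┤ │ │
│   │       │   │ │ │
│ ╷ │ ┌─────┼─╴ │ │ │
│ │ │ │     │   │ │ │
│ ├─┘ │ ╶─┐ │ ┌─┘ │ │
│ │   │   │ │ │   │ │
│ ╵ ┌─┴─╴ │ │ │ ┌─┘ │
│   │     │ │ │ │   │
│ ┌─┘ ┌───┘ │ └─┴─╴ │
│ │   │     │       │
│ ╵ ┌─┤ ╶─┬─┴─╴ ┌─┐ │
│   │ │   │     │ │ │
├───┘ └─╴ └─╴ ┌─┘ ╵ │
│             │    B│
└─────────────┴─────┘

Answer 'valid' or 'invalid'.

Checking path validity:
Result: All consecutive moves are passable.

valid

Correct solution:

┌─┬───────────┬─────┐
│A│           │     │
│ │ ╶───┬─┐ ╶─┤ ╷ ╶─┤
│↓│     │ │   │ │   │
│ ├───╴ │ └─┐ │ ├─╴ │
│↓│     │   │ │ │   │
│ │ ╶───┘ ╷ │ ╵ │ ┌─┤
│↓│       │ │   │ │ │
│ └─┬─────┘ ├───┤ │ │
│↓  │       │   │ │ │
│ ╷ │ ┌─────┼─╴ │ │ │
│↓│ │ │↱ → ↓│   │ │ │
│ ├─┘ │ ╶─┐ │ ┌─┘ │ │
│↓│   │↑ ↰│↓│ │   │ │
│ ╵ ┌─┴─╴ │ │ │ ┌─┘ │
│↓  │↱ → ↑│↓│ │ │   │
│ ┌─┘ ┌───┘ │ └─┴─╴ │
│↓│↱ ↑│↓ ← ↲│  ↱ → ↓│
│ ╵ ┌─┤ ╶─┬─┴─╴ ┌─┐ │
│↳ ↑│ │↳ ↓│  ↱ ↑│ │↓│
├───┘ └─╴ └─╴ ┌─┘ ╵ │
│        ↳ → ↑│    B│
└─────────────┴─────┘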